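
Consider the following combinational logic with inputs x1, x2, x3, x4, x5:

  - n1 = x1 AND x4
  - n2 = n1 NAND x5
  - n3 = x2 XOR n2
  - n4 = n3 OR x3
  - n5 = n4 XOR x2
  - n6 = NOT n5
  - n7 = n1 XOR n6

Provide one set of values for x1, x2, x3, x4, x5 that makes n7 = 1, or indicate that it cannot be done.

x1=1, x2=1, x3=1, x4=0, x5=0

n7 = n1 XOR n6 must be 1, so n1 and n6 differ.
Check with x1=1, x2=1, x3=1, x4=0, x5=0:
n1 = x1 AND x4 = 1 AND 0 = 0
n2 = n1 NAND x5 = 0 NAND 0 = 1
n3 = x2 XOR n2 = 1 XOR 1 = 0
n4 = n3 OR x3 = 0 OR 1 = 1
n5 = n4 XOR x2 = 1 XOR 1 = 0
n6 = NOT n5 = NOT 0 = 1
n7 = n1 XOR n6 = 0 XOR 1 = 1
So n7 = 1 as required.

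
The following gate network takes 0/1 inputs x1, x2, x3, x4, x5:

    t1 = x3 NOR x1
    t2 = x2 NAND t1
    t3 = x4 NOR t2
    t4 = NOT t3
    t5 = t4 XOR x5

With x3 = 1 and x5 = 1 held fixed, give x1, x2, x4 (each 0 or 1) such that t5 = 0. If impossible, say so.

x1=1, x2=0, x4=1

t5 = t4 XOR x5 must be 0, so t4 and x5 are equal.
Check with x3 = 1 and x5 = 1 and x1=1, x2=0, x4=1:
t1 = x3 NOR x1 = 1 NOR 1 = 0
t2 = x2 NAND t1 = 0 NAND 0 = 1
t3 = x4 NOR t2 = 1 NOR 1 = 0
t4 = NOT t3 = NOT 0 = 1
t5 = t4 XOR x5 = 1 XOR 1 = 0
So t5 = 0.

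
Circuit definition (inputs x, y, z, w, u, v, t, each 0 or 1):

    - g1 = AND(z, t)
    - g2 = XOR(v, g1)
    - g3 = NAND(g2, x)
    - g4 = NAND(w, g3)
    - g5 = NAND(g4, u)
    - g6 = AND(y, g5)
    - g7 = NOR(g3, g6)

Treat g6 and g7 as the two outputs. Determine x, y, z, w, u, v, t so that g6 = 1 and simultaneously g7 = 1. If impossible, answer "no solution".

Across all 128 input combinations, none give both g6 = 1 and g7 = 1.

no solution exists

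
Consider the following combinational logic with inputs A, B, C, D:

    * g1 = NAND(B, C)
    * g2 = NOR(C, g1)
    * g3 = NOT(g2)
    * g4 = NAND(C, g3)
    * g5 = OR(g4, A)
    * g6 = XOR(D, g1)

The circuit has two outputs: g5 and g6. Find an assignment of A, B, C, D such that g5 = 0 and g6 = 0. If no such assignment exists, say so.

Check with A=0, B=1, C=1, D=0:
g1 = NAND(B, C) = NAND(1, 1) = 0
g2 = NOR(C, g1) = NOR(1, 0) = 0
g3 = NOT(g2) = NOT 0 = 1
g4 = NAND(C, g3) = NAND(1, 1) = 0
g5 = OR(g4, A) = OR(0, 0) = 0
g6 = XOR(D, g1) = XOR(0, 0) = 0
So g5 = 0 and g6 = 0.

A=0, B=1, C=1, D=0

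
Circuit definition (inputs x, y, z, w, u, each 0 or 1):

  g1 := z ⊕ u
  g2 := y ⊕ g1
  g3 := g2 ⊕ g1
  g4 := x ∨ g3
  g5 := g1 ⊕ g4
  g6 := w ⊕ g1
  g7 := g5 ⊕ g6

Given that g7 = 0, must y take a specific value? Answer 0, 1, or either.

Both values of y occur among assignments with g7 = 0:
  y=0: x=0, y=0, z=0, w=0, u=0
  y=1: x=0, y=1, z=0, w=1, u=0

either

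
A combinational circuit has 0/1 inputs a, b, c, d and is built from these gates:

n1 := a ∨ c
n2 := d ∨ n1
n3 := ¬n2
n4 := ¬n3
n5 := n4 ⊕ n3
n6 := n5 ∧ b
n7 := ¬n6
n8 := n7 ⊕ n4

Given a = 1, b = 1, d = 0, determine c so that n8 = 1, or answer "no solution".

c=0

n8 = n7 ⊕ n4 must be 1, so n7 and n4 differ.
Check with a = 1, b = 1, d = 0 and c=0:
n1 = a ∨ c = 1 ∨ 0 = 1
n2 = d ∨ n1 = 0 ∨ 1 = 1
n3 = ¬n2 = ¬1 = 0
n4 = ¬n3 = ¬0 = 1
n5 = n4 ⊕ n3 = 1 ⊕ 0 = 1
n6 = n5 ∧ b = 1 ∧ 1 = 1
n7 = ¬n6 = ¬1 = 0
n8 = n7 ⊕ n4 = 0 ⊕ 1 = 1
So n8 = 1.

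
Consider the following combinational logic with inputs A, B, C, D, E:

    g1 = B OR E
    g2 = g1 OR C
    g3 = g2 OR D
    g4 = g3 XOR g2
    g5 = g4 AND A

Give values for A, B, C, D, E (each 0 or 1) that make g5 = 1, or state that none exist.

g5 = g4 AND A must be 1, so both g4 = 1 and A = 1.
g4 = g3 XOR g2 must be 1, so g3 and g2 differ.
Check with A=1, B=0, C=0, D=1, E=0:
g1 = B OR E = 0 OR 0 = 0
g2 = g1 OR C = 0 OR 0 = 0
g3 = g2 OR D = 0 OR 1 = 1
g4 = g3 XOR g2 = 1 XOR 0 = 1
g5 = g4 AND A = 1 AND 1 = 1
So g5 = 1 as required.

A=1, B=0, C=0, D=1, E=0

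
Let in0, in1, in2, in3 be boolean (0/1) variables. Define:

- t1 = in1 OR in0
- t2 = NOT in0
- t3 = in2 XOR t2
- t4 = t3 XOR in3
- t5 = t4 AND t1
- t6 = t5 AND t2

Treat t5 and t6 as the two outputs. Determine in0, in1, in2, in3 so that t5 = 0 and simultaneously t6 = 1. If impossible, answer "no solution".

no solution exists

Across all 16 input combinations, none give both t5 = 0 and t6 = 1.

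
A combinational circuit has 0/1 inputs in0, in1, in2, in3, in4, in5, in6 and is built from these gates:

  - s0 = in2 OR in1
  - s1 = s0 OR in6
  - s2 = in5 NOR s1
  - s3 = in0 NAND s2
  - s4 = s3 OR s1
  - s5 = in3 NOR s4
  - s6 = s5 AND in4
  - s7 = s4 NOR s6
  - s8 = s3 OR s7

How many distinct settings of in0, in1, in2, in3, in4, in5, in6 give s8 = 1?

s8 = s3 OR s7 must be 1, so at least one of s3, s7 is 1.
Enumerating the 128 input combinations, 127 give s8 = 1 and 1 give s8 = 0.

127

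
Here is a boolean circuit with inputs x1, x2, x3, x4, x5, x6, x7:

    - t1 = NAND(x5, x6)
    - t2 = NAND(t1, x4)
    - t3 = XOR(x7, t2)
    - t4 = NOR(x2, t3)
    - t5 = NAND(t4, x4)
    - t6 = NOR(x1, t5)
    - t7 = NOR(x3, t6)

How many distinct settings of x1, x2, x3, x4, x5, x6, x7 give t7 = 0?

68

t7 = NOR(x3, t6) must be 0, so at least one of x3, t6 is 1.
Enumerating the 128 input combinations, 68 give t7 = 0 and 60 give t7 = 1.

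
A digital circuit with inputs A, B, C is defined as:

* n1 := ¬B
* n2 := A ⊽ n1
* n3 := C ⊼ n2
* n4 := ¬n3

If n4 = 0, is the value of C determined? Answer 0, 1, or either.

either

Both values of C occur among assignments with n4 = 0:
  C=0: A=0, B=0, C=0
  C=1: A=0, B=0, C=1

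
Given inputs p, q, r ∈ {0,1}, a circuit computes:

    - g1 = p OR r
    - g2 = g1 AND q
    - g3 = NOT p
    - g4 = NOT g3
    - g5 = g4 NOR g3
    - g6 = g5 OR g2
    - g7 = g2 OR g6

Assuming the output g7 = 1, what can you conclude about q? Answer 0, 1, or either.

g7 = g2 OR g6 must be 1, so at least one of g2, g6 is 1.
Every assignment with g7 = 1 has q = 1; there are 3 such assignment(s).
  p=0, q=1, r=1
  p=1, q=1, r=0
  p=1, q=1, r=1

1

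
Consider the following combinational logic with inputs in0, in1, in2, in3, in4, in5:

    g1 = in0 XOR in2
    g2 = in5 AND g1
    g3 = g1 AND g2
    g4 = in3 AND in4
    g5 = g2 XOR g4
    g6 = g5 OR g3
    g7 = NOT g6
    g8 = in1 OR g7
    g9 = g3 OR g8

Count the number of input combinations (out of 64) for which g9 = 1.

58

g9 = g3 OR g8 must be 1, so at least one of g3, g8 is 1.
Enumerating the 64 input combinations, 58 give g9 = 1 and 6 give g9 = 0.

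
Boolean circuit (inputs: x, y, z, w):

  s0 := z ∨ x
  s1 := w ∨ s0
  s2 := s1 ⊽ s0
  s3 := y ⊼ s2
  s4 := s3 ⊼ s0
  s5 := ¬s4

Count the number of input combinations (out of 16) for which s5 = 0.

s5 = ¬s4 must be 0, so s4 = 1.
s4 = s3 ⊼ s0 must be 1, so at least one of s3, s0 is 0.
Enumerating the 16 input combinations, 4 give s5 = 0 and 12 give s5 = 1.

4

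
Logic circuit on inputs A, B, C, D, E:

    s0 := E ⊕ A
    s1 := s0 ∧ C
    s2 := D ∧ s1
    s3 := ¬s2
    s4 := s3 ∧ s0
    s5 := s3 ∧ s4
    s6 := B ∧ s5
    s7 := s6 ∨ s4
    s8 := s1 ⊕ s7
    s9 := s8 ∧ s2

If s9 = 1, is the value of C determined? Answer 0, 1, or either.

1

s9 = s8 ∧ s2 must be 1, so both s8 = 1 and s2 = 1.
s8 = s1 ⊕ s7 must be 1, so s1 and s7 differ.
Every assignment with s9 = 1 has C = 1; there are 4 such assignment(s).
  A=0, B=0, C=1, D=1, E=1
  A=0, B=1, C=1, D=1, E=1
  A=1, B=0, C=1, D=1, E=0
  A=1, B=1, C=1, D=1, E=0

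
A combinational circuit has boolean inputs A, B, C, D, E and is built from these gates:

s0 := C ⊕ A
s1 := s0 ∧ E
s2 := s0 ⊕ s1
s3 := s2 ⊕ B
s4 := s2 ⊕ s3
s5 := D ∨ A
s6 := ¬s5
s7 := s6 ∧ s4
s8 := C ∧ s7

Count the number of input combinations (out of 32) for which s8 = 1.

s8 = C ∧ s7 must be 1, so both C = 1 and s7 = 1.
Satisfying assignments:
  A=0, B=1, C=1, D=0, E=0
  A=0, B=1, C=1, D=0, E=1

2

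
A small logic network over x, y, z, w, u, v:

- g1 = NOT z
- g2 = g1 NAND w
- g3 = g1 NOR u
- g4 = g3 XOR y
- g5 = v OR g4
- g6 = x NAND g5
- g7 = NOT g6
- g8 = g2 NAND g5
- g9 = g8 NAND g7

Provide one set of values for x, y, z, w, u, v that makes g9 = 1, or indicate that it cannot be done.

Check with x=0, y=1, z=0, w=1, u=1, v=1:
g1 = NOT z = NOT 0 = 1
g2 = g1 NAND w = 1 NAND 1 = 0
g3 = g1 NOR u = 1 NOR 1 = 0
g4 = g3 XOR y = 0 XOR 1 = 1
g5 = v OR g4 = 1 OR 1 = 1
g6 = x NAND g5 = 0 NAND 1 = 1
g7 = NOT g6 = NOT 1 = 0
g8 = g2 NAND g5 = 0 NAND 1 = 1
g9 = g8 NAND g7 = 1 NAND 0 = 1
So g9 = 1 as required.

x=0, y=1, z=0, w=1, u=1, v=1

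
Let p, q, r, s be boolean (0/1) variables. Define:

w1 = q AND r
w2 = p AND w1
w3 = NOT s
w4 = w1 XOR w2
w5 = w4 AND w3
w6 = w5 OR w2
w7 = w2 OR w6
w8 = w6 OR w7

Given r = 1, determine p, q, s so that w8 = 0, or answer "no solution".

p=0, q=1, s=1

w8 = w6 OR w7 must be 0, so both w6 = 0 and w7 = 0.
Check with r = 1 and p=0, q=1, s=1:
w1 = q AND r = 1 AND 1 = 1
w2 = p AND w1 = 0 AND 1 = 0
w3 = NOT s = NOT 1 = 0
w4 = w1 XOR w2 = 1 XOR 0 = 1
w5 = w4 AND w3 = 1 AND 0 = 0
w6 = w5 OR w2 = 0 OR 0 = 0
w7 = w2 OR w6 = 0 OR 0 = 0
w8 = w6 OR w7 = 0 OR 0 = 0
So w8 = 0.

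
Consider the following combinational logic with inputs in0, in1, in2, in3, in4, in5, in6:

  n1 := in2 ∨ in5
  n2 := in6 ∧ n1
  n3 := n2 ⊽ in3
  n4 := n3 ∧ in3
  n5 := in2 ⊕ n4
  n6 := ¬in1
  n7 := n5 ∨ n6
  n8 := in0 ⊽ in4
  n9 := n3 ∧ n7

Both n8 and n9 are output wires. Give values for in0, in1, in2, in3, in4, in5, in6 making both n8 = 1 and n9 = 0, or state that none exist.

in0=0 in1=1 in2=0 in3=1 in4=0 in5=1 in6=0

Check with in0=0 in1=1 in2=0 in3=1 in4=0 in5=1 in6=0:
n1 = in2 ∨ in5 = 0 ∨ 1 = 1
n2 = in6 ∧ n1 = 0 ∧ 1 = 0
n3 = n2 ⊽ in3 = 0 ⊽ 1 = 0
n4 = n3 ∧ in3 = 0 ∧ 1 = 0
n5 = in2 ⊕ n4 = 0 ⊕ 0 = 0
n6 = ¬in1 = ¬1 = 0
n7 = n5 ∨ n6 = 0 ∨ 0 = 0
n8 = in0 ⊽ in4 = 0 ⊽ 0 = 1
n9 = n3 ∧ n7 = 0 ∧ 0 = 0
So n8 = 1 and n9 = 0.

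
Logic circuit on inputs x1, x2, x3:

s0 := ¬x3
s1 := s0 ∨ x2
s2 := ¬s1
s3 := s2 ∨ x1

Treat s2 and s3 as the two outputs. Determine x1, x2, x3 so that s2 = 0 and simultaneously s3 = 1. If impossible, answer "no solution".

x1=1, x2=1, x3=0

Check with x1=1, x2=1, x3=0:
s0 = ¬x3 = ¬0 = 1
s1 = s0 ∨ x2 = 1 ∨ 1 = 1
s2 = ¬s1 = ¬1 = 0
s3 = s2 ∨ x1 = 0 ∨ 1 = 1
So s2 = 0 and s3 = 1.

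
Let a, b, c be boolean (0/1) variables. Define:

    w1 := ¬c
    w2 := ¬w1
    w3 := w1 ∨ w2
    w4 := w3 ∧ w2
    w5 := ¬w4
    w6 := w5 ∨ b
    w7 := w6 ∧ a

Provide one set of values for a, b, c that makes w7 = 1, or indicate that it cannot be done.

a=1, b=1, c=0

w7 = w6 ∧ a must be 1, so both w6 = 1 and a = 1.
Check with a=1, b=1, c=0:
w1 = ¬c = ¬0 = 1
w2 = ¬w1 = ¬1 = 0
w3 = w1 ∨ w2 = 1 ∨ 0 = 1
w4 = w3 ∧ w2 = 1 ∧ 0 = 0
w5 = ¬w4 = ¬0 = 1
w6 = w5 ∨ b = 1 ∨ 1 = 1
w7 = w6 ∧ a = 1 ∧ 1 = 1
So w7 = 1 as required.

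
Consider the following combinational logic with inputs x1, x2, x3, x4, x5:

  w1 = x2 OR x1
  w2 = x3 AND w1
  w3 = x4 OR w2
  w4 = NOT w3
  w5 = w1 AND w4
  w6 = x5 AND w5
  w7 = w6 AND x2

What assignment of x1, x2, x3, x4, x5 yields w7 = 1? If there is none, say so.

x1=0 x2=1 x3=0 x4=0 x5=1

w7 = w6 AND x2 must be 1, so both w6 = 1 and x2 = 1.
w6 = x5 AND w5 must be 1, so both x5 = 1 and w5 = 1.
w5 = w1 AND w4 must be 1, so both w1 = 1 and w4 = 1.
Check with x1=0 x2=1 x3=0 x4=0 x5=1:
w1 = x2 OR x1 = 1 OR 0 = 1
w2 = x3 AND w1 = 0 AND 1 = 0
w3 = x4 OR w2 = 0 OR 0 = 0
w4 = NOT w3 = NOT 0 = 1
w5 = w1 AND w4 = 1 AND 1 = 1
w6 = x5 AND w5 = 1 AND 1 = 1
w7 = w6 AND x2 = 1 AND 1 = 1
So w7 = 1 as required.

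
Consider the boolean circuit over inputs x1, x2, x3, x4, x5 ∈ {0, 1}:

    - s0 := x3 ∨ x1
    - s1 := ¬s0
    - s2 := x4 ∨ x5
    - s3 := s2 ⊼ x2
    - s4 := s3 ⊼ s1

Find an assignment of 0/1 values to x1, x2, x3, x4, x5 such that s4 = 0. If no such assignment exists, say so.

x1=0, x2=1, x3=0, x4=0, x5=0

Check with x1=0, x2=1, x3=0, x4=0, x5=0:
s0 = x3 ∨ x1 = 0 ∨ 0 = 0
s1 = ¬s0 = ¬0 = 1
s2 = x4 ∨ x5 = 0 ∨ 0 = 0
s3 = s2 ⊼ x2 = 0 ⊼ 1 = 1
s4 = s3 ⊼ s1 = 1 ⊼ 1 = 0
So s4 = 0 as required.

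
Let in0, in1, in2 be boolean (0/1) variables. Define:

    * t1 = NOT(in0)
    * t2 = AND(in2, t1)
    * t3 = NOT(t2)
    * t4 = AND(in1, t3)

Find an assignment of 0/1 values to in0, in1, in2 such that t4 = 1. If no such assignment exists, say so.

t4 = AND(in1, t3) must be 1, so both in1 = 1 and t3 = 1.
t3 = NOT(t2) must be 1, so t2 = 0.
t2 = AND(in2, t1) must be 0, so at least one of in2, t1 is 0.
Check with in0=0 in1=1 in2=0:
t1 = NOT(in0) = NOT 0 = 1
t2 = AND(in2, t1) = AND(0, 1) = 0
t3 = NOT(t2) = NOT 0 = 1
t4 = AND(in1, t3) = AND(1, 1) = 1
So t4 = 1 as required.

in0=0 in1=1 in2=0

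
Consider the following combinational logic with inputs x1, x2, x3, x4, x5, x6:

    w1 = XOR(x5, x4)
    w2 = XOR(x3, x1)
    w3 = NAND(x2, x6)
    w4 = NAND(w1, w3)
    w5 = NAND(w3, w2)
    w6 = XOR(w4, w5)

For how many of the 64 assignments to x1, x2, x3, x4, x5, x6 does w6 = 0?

w6 = XOR(w4, w5) must be 0, so w4 and w5 are equal.
Enumerating the 64 input combinations, 40 give w6 = 0 and 24 give w6 = 1.

40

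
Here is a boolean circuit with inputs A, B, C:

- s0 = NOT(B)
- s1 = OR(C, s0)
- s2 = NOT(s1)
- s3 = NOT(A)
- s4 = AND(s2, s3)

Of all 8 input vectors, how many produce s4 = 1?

s4 = AND(s2, s3) must be 1, so both s2 = 1 and s3 = 1.
Satisfying assignments:
  A=0, B=1, C=0

1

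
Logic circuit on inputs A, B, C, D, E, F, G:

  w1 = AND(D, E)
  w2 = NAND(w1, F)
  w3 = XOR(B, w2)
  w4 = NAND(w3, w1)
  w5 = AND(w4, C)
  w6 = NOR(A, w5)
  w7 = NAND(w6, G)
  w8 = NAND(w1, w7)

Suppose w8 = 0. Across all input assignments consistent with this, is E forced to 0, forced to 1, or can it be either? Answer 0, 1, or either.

w8 = NAND(w1, w7) must be 0, so both w1 = 1 and w7 = 1.
w1 = AND(D, E) must be 1, so both D = 1 and E = 1.
Every assignment with w8 = 0 has E = 1; there are 26 such assignment(s).

1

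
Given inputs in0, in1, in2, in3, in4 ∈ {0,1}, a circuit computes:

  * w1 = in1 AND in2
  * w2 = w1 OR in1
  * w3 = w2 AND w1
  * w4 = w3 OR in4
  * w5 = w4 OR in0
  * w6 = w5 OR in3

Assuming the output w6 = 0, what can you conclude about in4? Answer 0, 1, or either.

0

w6 = w5 OR in3 must be 0, so both w5 = 0 and in3 = 0.
w5 = w4 OR in0 must be 0, so both w4 = 0 and in0 = 0.
Every assignment with w6 = 0 has in4 = 0; there are 3 such assignment(s).
  in0=0, in1=0, in2=0, in3=0, in4=0
  in0=0, in1=0, in2=1, in3=0, in4=0
  in0=0, in1=1, in2=0, in3=0, in4=0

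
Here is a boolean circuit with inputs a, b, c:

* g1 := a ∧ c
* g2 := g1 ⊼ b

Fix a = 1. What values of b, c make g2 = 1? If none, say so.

b=0, c=1

g2 = g1 ⊼ b must be 1, so at least one of g1, b is 0.
Check with a = 1 and b=0, c=1:
g1 = a ∧ c = 1 ∧ 1 = 1
g2 = g1 ⊼ b = 1 ⊼ 0 = 1
So g2 = 1.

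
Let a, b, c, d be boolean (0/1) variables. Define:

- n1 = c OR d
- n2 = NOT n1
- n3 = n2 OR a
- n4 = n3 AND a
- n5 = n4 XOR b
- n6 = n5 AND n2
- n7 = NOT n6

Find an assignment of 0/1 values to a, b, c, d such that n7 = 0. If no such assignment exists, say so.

a=1 b=0 c=0 d=0

n7 = NOT n6 must be 0, so n6 = 1.
n6 = n5 AND n2 must be 1, so both n5 = 1 and n2 = 1.
n5 = n4 XOR b must be 1, so n4 and b differ.
Check with a=1 b=0 c=0 d=0:
n1 = c OR d = 0 OR 0 = 0
n2 = NOT n1 = NOT 0 = 1
n3 = n2 OR a = 1 OR 1 = 1
n4 = n3 AND a = 1 AND 1 = 1
n5 = n4 XOR b = 1 XOR 0 = 1
n6 = n5 AND n2 = 1 AND 1 = 1
n7 = NOT n6 = NOT 1 = 0
So n7 = 0 as required.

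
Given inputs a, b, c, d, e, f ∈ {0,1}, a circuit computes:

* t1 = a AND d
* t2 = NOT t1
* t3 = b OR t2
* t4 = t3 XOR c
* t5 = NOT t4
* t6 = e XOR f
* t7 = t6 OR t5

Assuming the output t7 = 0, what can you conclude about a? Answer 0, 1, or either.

either

Both values of a occur among assignments with t7 = 0:
  a=0: a=0, b=0, c=0, d=0, e=0, f=0
  a=1: a=1, b=0, c=0, d=0, e=0, f=0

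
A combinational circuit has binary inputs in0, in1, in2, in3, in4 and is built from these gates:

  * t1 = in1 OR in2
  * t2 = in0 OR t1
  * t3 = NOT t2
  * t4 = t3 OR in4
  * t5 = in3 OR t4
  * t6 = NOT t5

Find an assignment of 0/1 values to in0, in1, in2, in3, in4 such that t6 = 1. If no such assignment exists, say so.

Check with in0=0, in1=0, in2=1, in3=0, in4=0:
t1 = in1 OR in2 = 0 OR 1 = 1
t2 = in0 OR t1 = 0 OR 1 = 1
t3 = NOT t2 = NOT 1 = 0
t4 = t3 OR in4 = 0 OR 0 = 0
t5 = in3 OR t4 = 0 OR 0 = 0
t6 = NOT t5 = NOT 0 = 1
So t6 = 1 as required.

in0=0, in1=0, in2=1, in3=0, in4=0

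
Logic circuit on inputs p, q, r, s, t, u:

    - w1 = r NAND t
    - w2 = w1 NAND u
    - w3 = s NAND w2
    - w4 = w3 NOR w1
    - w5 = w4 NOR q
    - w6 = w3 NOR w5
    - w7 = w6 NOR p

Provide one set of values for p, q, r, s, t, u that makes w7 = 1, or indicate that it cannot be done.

w7 = w6 NOR p must be 1, so both w6 = 0 and p = 0.
w6 = w3 NOR w5 must be 0, so at least one of w3, w5 is 1.
Check with p=0, q=0, r=1, s=0, t=1, u=0:
w1 = r NAND t = 1 NAND 1 = 0
w2 = w1 NAND u = 0 NAND 0 = 1
w3 = s NAND w2 = 0 NAND 1 = 1
w4 = w3 NOR w1 = 1 NOR 0 = 0
w5 = w4 NOR q = 0 NOR 0 = 1
w6 = w3 NOR w5 = 1 NOR 1 = 0
w7 = w6 NOR p = 0 NOR 0 = 1
So w7 = 1 as required.

p=0, q=0, r=1, s=0, t=1, u=0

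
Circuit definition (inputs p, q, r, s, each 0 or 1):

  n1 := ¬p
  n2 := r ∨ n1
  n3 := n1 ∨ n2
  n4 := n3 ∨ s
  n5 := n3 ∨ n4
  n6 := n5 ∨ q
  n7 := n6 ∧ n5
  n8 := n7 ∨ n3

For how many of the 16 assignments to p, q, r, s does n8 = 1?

n8 = n7 ∨ n3 must be 1, so at least one of n7, n3 is 1.
Enumerating the 16 input combinations, 14 give n8 = 1 and 2 give n8 = 0.

14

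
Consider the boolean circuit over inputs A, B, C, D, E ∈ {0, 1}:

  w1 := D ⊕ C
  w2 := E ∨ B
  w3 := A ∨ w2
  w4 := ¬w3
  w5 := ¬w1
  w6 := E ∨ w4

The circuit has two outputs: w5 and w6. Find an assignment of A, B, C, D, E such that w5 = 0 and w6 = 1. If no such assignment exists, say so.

Check with A=1, B=1, C=1, D=0, E=1:
w1 = D ⊕ C = 0 ⊕ 1 = 1
w2 = E ∨ B = 1 ∨ 1 = 1
w3 = A ∨ w2 = 1 ∨ 1 = 1
w4 = ¬w3 = ¬1 = 0
w5 = ¬w1 = ¬1 = 0
w6 = E ∨ w4 = 1 ∨ 0 = 1
So w5 = 0 and w6 = 1.

A=1, B=1, C=1, D=0, E=1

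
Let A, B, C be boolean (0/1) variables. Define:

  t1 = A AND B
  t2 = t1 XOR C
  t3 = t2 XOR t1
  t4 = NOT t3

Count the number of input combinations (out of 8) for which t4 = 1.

4

t4 = NOT t3 must be 1, so t3 = 0.
t3 = t2 XOR t1 must be 0, so t2 and t1 are equal.
Satisfying assignments:
  A=0, B=0, C=0
  A=0, B=1, C=0
  A=1, B=0, C=0
  A=1, B=1, C=0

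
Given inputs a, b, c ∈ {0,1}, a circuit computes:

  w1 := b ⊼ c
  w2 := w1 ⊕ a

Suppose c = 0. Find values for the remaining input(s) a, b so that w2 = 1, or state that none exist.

a=0, b=1

w2 = w1 ⊕ a must be 1, so w1 and a differ.
Check with c = 0 and a=0, b=1:
w1 = b ⊼ c = 1 ⊼ 0 = 1
w2 = w1 ⊕ a = 1 ⊕ 0 = 1
So w2 = 1.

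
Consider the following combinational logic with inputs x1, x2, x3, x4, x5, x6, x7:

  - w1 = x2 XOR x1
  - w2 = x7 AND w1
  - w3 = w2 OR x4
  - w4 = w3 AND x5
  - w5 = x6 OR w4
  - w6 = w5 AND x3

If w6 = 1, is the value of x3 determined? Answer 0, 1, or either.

w6 = w5 AND x3 must be 1, so both w5 = 1 and x3 = 1.
w5 = x6 OR w4 must be 1, so at least one of x6, w4 is 1.
Every assignment with w6 = 1 has x3 = 1; there are 42 such assignment(s).

1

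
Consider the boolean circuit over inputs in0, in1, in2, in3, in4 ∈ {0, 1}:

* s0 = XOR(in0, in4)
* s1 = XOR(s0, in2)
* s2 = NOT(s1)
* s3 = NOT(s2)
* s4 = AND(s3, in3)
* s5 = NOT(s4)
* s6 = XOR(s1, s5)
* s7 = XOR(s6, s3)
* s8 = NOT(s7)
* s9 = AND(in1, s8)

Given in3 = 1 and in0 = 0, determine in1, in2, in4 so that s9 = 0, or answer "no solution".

in1=0, in2=1, in4=1

s9 = AND(in1, s8) must be 0, so at least one of in1, s8 is 0.
Check with in3 = 1 and in0 = 0 and in1=0, in2=1, in4=1:
s0 = XOR(in0, in4) = XOR(0, 1) = 1
s1 = XOR(s0, in2) = XOR(1, 1) = 0
s2 = NOT(s1) = NOT 0 = 1
s3 = NOT(s2) = NOT 1 = 0
s4 = AND(s3, in3) = AND(0, 1) = 0
s5 = NOT(s4) = NOT 0 = 1
s6 = XOR(s1, s5) = XOR(0, 1) = 1
s7 = XOR(s6, s3) = XOR(1, 0) = 1
s8 = NOT(s7) = NOT 1 = 0
s9 = AND(in1, s8) = AND(0, 0) = 0
So s9 = 0.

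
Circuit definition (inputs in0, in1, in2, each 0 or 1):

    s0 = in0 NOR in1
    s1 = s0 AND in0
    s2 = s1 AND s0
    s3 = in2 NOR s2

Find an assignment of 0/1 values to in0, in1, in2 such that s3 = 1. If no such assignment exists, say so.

in0=1, in1=0, in2=0

Check with in0=1, in1=0, in2=0:
s0 = in0 NOR in1 = 1 NOR 0 = 0
s1 = s0 AND in0 = 0 AND 1 = 0
s2 = s1 AND s0 = 0 AND 0 = 0
s3 = in2 NOR s2 = 0 NOR 0 = 1
So s3 = 1 as required.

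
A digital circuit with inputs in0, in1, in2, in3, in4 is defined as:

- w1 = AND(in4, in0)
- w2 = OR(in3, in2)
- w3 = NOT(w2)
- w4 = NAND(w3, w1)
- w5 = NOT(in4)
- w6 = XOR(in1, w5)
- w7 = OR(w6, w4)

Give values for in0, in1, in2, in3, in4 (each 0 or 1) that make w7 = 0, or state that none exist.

in0=1 in1=0 in2=0 in3=0 in4=1

Check with in0=1 in1=0 in2=0 in3=0 in4=1:
w1 = AND(in4, in0) = AND(1, 1) = 1
w2 = OR(in3, in2) = OR(0, 0) = 0
w3 = NOT(w2) = NOT 0 = 1
w4 = NAND(w3, w1) = NAND(1, 1) = 0
w5 = NOT(in4) = NOT 1 = 0
w6 = XOR(in1, w5) = XOR(0, 0) = 0
w7 = OR(w6, w4) = OR(0, 0) = 0
So w7 = 0 as required.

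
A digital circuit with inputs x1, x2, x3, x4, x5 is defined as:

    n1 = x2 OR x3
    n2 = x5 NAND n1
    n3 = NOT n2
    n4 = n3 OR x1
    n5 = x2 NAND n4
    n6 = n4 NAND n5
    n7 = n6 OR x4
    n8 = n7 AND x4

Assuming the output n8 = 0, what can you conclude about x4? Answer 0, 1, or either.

0

n8 = n7 AND x4 must be 0, so at least one of n7, x4 is 0.
Every assignment with n8 = 0 has x4 = 0; there are 16 such assignment(s).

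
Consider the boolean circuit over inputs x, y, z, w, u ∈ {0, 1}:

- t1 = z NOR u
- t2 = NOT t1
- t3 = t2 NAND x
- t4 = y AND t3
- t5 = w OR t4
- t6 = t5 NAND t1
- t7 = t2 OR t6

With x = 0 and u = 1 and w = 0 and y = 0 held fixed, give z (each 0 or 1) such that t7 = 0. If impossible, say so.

With x = 0 and u = 1 and w = 0 and y = 0 fixed, none of the 2 settings of z give t7 = 0.
For example, with z=1:
t1 = z NOR u = 1 NOR 1 = 0
t2 = NOT t1 = NOT 0 = 1
t3 = t2 NAND x = 1 NAND 0 = 1
t4 = y AND t3 = 0 AND 1 = 0
t5 = w OR t4 = 0 OR 0 = 0
t6 = t5 NAND t1 = 0 NAND 0 = 1
t7 = t2 OR t6 = 1 OR 1 = 1
giving t7 = 1 ≠ 0.

no solution exists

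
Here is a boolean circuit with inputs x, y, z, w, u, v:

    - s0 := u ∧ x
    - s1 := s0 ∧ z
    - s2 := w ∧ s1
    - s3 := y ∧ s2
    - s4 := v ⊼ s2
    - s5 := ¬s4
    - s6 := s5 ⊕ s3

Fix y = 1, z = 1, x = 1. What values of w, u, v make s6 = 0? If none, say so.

s6 = s5 ⊕ s3 must be 0, so s5 and s3 are equal.
Check with y = 1, z = 1, x = 1 and w=1, u=1, v=1:
s0 = u ∧ x = 1 ∧ 1 = 1
s1 = s0 ∧ z = 1 ∧ 1 = 1
s2 = w ∧ s1 = 1 ∧ 1 = 1
s3 = y ∧ s2 = 1 ∧ 1 = 1
s4 = v ⊼ s2 = 1 ⊼ 1 = 0
s5 = ¬s4 = ¬0 = 1
s6 = s5 ⊕ s3 = 1 ⊕ 1 = 0
So s6 = 0.

w=1, u=1, v=1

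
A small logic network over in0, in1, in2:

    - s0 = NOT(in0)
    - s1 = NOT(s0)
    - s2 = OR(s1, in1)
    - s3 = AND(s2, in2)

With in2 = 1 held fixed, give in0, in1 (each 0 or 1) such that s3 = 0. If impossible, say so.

in0=0 in1=0

s3 = AND(s2, in2) must be 0, so at least one of s2, in2 is 0.
Check with in2 = 1 and in0=0, in1=0:
s0 = NOT(in0) = NOT 0 = 1
s1 = NOT(s0) = NOT 1 = 0
s2 = OR(s1, in1) = OR(0, 0) = 0
s3 = AND(s2, in2) = AND(0, 1) = 0
So s3 = 0.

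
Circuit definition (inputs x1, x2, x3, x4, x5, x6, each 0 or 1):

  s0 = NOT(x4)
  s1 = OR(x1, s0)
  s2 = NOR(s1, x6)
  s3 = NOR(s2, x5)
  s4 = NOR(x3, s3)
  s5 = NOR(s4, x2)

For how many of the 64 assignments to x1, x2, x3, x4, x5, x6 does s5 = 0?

41

s5 = NOR(s4, x2) must be 0, so at least one of s4, x2 is 1.
Enumerating the 64 input combinations, 41 give s5 = 0 and 23 give s5 = 1.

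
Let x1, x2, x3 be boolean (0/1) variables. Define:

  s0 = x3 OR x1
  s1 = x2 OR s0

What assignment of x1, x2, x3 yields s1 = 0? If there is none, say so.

Check with x1=0, x2=0, x3=0:
s0 = x3 OR x1 = 0 OR 0 = 0
s1 = x2 OR s0 = 0 OR 0 = 0
So s1 = 0 as required.

x1=0, x2=0, x3=0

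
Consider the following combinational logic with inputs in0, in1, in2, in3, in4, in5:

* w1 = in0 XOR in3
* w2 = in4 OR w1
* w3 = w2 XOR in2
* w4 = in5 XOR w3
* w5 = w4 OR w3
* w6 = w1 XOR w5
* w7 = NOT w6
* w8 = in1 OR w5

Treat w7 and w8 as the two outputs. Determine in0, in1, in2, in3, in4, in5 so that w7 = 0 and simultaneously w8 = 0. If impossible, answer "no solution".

Check with in0=1, in1=0, in2=1, in3=0, in4=0, in5=0:
w1 = in0 XOR in3 = 1 XOR 0 = 1
w2 = in4 OR w1 = 0 OR 1 = 1
w3 = w2 XOR in2 = 1 XOR 1 = 0
w4 = in5 XOR w3 = 0 XOR 0 = 0
w5 = w4 OR w3 = 0 OR 0 = 0
w6 = w1 XOR w5 = 1 XOR 0 = 1
w7 = NOT w6 = NOT 1 = 0
w8 = in1 OR w5 = 0 OR 0 = 0
So w7 = 0 and w8 = 0.

in0=1, in1=0, in2=1, in3=0, in4=0, in5=0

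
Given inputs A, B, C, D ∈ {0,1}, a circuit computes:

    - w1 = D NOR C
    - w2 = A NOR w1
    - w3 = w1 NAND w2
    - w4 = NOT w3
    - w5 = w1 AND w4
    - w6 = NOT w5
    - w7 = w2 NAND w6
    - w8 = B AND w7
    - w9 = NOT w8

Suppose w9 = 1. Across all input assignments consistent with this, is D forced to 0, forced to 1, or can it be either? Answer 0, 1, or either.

either

Both values of D occur among assignments with w9 = 1:
  D=0: A=0, B=0, C=0, D=0
  D=1: A=0, B=0, C=0, D=1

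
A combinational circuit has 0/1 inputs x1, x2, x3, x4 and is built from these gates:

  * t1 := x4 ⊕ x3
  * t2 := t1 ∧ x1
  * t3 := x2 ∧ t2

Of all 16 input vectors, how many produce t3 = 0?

14

t3 = x2 ∧ t2 must be 0, so at least one of x2, t2 is 0.
Enumerating the 16 input combinations, 14 give t3 = 0 and 2 give t3 = 1.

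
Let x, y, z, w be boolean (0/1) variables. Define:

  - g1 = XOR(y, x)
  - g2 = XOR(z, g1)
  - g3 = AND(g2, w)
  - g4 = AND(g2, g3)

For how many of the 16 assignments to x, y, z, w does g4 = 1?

g4 = AND(g2, g3) must be 1, so both g2 = 1 and g3 = 1.
g2 = XOR(z, g1) must be 1, so z and g1 differ.
g3 = AND(g2, w) must be 1, so both g2 = 1 and w = 1.
Enumerating the 16 input combinations, 4 give g4 = 1 and 12 give g4 = 0.

4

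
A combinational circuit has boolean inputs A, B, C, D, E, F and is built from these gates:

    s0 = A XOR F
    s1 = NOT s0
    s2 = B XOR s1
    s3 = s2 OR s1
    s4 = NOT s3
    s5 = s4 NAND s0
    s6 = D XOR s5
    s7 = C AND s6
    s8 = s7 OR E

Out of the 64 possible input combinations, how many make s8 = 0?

24

s8 = s7 OR E must be 0, so both s7 = 0 and E = 0.
s7 = C AND s6 must be 0, so at least one of C, s6 is 0.
Enumerating the 64 input combinations, 24 give s8 = 0 and 40 give s8 = 1.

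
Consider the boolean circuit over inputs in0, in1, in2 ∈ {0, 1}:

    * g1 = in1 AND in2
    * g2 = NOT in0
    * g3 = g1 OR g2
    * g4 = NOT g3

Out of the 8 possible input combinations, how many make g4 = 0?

5

g4 = NOT g3 must be 0, so g3 = 1.
g3 = g1 OR g2 must be 1, so at least one of g1, g2 is 1.
Satisfying assignments:
  in0=0, in1=0, in2=0
  in0=0, in1=0, in2=1
  in0=0, in1=1, in2=0
  in0=0, in1=1, in2=1
  in0=1, in1=1, in2=1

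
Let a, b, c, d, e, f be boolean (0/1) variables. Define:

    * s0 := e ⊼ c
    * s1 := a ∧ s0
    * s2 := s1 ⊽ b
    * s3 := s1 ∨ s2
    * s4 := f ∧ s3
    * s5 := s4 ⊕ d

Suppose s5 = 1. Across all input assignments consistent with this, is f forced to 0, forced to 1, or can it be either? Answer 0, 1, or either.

Both values of f occur among assignments with s5 = 1:
  f=0: a=0, b=0, c=0, d=1, e=0, f=0
  f=1: a=0, b=0, c=0, d=0, e=0, f=1

either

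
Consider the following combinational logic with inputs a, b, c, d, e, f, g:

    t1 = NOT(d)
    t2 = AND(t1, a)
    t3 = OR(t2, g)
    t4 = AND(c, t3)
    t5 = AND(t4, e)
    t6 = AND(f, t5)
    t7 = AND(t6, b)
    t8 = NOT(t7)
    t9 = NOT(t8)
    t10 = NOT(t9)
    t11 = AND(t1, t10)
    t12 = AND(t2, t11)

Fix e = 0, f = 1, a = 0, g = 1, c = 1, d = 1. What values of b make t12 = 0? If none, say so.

Check with e = 0, f = 1, a = 0, g = 1, c = 1, d = 1 and b=1:
t1 = NOT(d) = NOT 1 = 0
t2 = AND(t1, a) = AND(0, 0) = 0
t3 = OR(t2, g) = OR(0, 1) = 1
t4 = AND(c, t3) = AND(1, 1) = 1
t5 = AND(t4, e) = AND(1, 0) = 0
t6 = AND(f, t5) = AND(1, 0) = 0
t7 = AND(t6, b) = AND(0, 1) = 0
t8 = NOT(t7) = NOT 0 = 1
t9 = NOT(t8) = NOT 1 = 0
t10 = NOT(t9) = NOT 0 = 1
t11 = AND(t1, t10) = AND(0, 1) = 0
t12 = AND(t2, t11) = AND(0, 0) = 0
So t12 = 0.

b=1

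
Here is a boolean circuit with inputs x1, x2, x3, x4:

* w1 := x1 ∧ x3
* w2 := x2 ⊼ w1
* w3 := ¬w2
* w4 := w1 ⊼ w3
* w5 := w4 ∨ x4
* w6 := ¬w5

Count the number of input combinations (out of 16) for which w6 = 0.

w6 = ¬w5 must be 0, so w5 = 1.
w5 = w4 ∨ x4 must be 1, so at least one of w4, x4 is 1.
Enumerating the 16 input combinations, 15 give w6 = 0 and 1 give w6 = 1.

15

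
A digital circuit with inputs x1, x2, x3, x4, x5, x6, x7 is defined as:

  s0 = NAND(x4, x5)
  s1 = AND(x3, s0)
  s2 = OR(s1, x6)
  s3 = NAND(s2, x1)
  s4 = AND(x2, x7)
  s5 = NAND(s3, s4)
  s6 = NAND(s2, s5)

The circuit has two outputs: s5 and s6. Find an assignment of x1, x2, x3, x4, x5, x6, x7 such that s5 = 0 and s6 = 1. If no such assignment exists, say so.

Check with x1=0 x2=1 x3=1 x4=0 x5=1 x6=1 x7=1:
s0 = NAND(x4, x5) = NAND(0, 1) = 1
s1 = AND(x3, s0) = AND(1, 1) = 1
s2 = OR(s1, x6) = OR(1, 1) = 1
s3 = NAND(s2, x1) = NAND(1, 0) = 1
s4 = AND(x2, x7) = AND(1, 1) = 1
s5 = NAND(s3, s4) = NAND(1, 1) = 0
s6 = NAND(s2, s5) = NAND(1, 0) = 1
So s5 = 0 and s6 = 1.

x1=0 x2=1 x3=1 x4=0 x5=1 x6=1 x7=1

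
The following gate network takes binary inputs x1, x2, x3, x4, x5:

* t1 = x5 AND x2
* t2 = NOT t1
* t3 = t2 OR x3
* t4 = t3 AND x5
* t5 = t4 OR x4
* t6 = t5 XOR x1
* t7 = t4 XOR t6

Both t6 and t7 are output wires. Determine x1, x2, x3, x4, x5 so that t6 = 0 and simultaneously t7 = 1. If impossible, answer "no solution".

Check with x1=1, x2=0, x3=0, x4=1, x5=1:
t1 = x5 AND x2 = 1 AND 0 = 0
t2 = NOT t1 = NOT 0 = 1
t3 = t2 OR x3 = 1 OR 0 = 1
t4 = t3 AND x5 = 1 AND 1 = 1
t5 = t4 OR x4 = 1 OR 1 = 1
t6 = t5 XOR x1 = 1 XOR 1 = 0
t7 = t4 XOR t6 = 1 XOR 0 = 1
So t6 = 0 and t7 = 1.

x1=1, x2=0, x3=0, x4=1, x5=1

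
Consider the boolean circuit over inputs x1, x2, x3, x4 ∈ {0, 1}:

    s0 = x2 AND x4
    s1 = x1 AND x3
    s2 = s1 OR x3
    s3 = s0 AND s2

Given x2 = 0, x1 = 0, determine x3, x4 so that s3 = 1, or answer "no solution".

With x2 = 0, x1 = 0 fixed, none of the 4 settings of x3, x4 give s3 = 1.
For example, with x3=1, x4=1:
s0 = x2 AND x4 = 0 AND 1 = 0
s1 = x1 AND x3 = 0 AND 1 = 0
s2 = s1 OR x3 = 0 OR 1 = 1
s3 = s0 AND s2 = 0 AND 1 = 0
giving s3 = 0 ≠ 1.

no solution exists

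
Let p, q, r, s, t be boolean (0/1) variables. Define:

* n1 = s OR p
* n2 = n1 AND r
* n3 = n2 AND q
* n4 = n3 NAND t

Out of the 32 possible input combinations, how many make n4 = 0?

n4 = n3 NAND t must be 0, so both n3 = 1 and t = 1.
n3 = n2 AND q must be 1, so both n2 = 1 and q = 1.
Enumerating the 32 input combinations, 3 give n4 = 0 and 29 give n4 = 1.

3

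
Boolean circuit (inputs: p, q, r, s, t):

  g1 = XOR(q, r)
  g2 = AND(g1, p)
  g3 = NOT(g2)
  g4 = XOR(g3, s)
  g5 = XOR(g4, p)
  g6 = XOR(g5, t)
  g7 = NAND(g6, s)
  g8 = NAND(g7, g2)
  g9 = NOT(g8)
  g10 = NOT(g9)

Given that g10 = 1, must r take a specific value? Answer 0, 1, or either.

Both values of r occur among assignments with g10 = 1:
  r=0: p=0, q=0, r=0, s=0, t=0
  r=1: p=0, q=0, r=1, s=0, t=0

either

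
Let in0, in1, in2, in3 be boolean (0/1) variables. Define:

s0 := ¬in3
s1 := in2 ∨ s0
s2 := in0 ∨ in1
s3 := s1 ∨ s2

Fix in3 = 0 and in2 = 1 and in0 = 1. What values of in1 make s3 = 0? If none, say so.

With in3 = 0 and in2 = 1 and in0 = 1 fixed, none of the 2 settings of in1 give s3 = 0.
For example, with in1=1:
s0 = ¬in3 = ¬0 = 1
s1 = in2 ∨ s0 = 1 ∨ 1 = 1
s2 = in0 ∨ in1 = 1 ∨ 1 = 1
s3 = s1 ∨ s2 = 1 ∨ 1 = 1
giving s3 = 1 ≠ 0.

no solution exists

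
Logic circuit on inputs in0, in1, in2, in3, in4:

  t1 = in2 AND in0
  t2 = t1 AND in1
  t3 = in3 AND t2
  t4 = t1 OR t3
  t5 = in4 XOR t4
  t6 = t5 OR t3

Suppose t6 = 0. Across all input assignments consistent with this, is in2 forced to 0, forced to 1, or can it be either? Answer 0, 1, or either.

either

Both values of in2 occur among assignments with t6 = 0:
  in2=0: in0=0, in1=0, in2=0, in3=0, in4=0
  in2=1: in0=0, in1=0, in2=1, in3=0, in4=0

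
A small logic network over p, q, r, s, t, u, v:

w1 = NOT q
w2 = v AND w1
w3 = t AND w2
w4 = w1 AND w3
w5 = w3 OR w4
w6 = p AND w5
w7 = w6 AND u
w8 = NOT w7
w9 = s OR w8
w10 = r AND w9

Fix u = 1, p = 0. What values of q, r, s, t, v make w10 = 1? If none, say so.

w10 = r AND w9 must be 1, so both r = 1 and w9 = 1.
w9 = s OR w8 must be 1, so at least one of s, w8 is 1.
Check with u = 1, p = 0 and q=1, r=1, s=0, t=0, v=0:
w1 = NOT q = NOT 1 = 0
w2 = v AND w1 = 0 AND 0 = 0
w3 = t AND w2 = 0 AND 0 = 0
w4 = w1 AND w3 = 0 AND 0 = 0
w5 = w3 OR w4 = 0 OR 0 = 0
w6 = p AND w5 = 0 AND 0 = 0
w7 = w6 AND u = 0 AND 1 = 0
w8 = NOT w7 = NOT 0 = 1
w9 = s OR w8 = 0 OR 1 = 1
w10 = r AND w9 = 1 AND 1 = 1
So w10 = 1.

q=1, r=1, s=0, t=0, v=0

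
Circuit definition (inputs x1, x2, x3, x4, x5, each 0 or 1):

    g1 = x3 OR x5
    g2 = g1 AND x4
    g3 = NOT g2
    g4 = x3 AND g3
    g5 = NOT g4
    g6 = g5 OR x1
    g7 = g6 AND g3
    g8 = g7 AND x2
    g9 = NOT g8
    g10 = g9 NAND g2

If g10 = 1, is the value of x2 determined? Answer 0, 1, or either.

either

Both values of x2 occur among assignments with g10 = 1:
  x2=0: x1=0, x2=0, x3=0, x4=0, x5=0
  x2=1: x1=0, x2=1, x3=0, x4=0, x5=0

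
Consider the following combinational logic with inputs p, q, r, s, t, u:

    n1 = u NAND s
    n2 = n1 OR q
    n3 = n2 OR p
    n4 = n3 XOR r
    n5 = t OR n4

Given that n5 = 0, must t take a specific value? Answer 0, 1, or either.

n5 = t OR n4 must be 0, so both t = 0 and n4 = 0.
n4 = n3 XOR r must be 0, so n3 and r are equal.
Every assignment with n5 = 0 has t = 0; there are 16 such assignment(s).

0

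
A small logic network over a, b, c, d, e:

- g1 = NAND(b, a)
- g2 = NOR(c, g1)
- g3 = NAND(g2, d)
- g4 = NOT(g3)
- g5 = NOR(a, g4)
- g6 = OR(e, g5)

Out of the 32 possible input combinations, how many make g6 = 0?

8

g6 = OR(e, g5) must be 0, so both e = 0 and g5 = 0.
g5 = NOR(a, g4) must be 0, so at least one of a, g4 is 1.
Enumerating the 32 input combinations, 8 give g6 = 0 and 24 give g6 = 1.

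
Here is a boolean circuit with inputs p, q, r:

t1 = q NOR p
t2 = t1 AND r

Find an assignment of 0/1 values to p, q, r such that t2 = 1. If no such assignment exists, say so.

p=0 q=0 r=1

t2 = t1 AND r must be 1, so both t1 = 1 and r = 1.
t1 = q NOR p must be 1, so both q = 0 and p = 0.
Check with p=0 q=0 r=1:
t1 = q NOR p = 0 NOR 0 = 1
t2 = t1 AND r = 1 AND 1 = 1
So t2 = 1 as required.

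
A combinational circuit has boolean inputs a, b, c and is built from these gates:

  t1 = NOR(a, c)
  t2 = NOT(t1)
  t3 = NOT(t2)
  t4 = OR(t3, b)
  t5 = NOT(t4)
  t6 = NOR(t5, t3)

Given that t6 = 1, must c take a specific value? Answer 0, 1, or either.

Both values of c occur among assignments with t6 = 1:
  c=0: a=1, b=1, c=0
  c=1: a=0, b=1, c=1

either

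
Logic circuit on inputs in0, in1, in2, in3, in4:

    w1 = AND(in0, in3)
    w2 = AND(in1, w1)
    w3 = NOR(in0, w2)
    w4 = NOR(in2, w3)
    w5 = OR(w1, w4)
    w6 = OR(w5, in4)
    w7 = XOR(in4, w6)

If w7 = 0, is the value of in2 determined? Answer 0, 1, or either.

either

Both values of in2 occur among assignments with w7 = 0:
  in2=0: in0=0, in1=0, in2=0, in3=0, in4=0
  in2=1: in0=0, in1=0, in2=1, in3=0, in4=0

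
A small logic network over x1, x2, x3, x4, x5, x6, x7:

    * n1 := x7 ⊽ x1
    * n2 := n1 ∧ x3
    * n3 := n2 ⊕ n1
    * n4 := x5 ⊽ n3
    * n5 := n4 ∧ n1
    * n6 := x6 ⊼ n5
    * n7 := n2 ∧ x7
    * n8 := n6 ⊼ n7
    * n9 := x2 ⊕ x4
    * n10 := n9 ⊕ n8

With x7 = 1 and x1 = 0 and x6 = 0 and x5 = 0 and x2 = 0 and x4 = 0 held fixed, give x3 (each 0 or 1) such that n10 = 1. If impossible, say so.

x3=0

n10 = n9 ⊕ n8 must be 1, so n9 and n8 differ.
Check with x7 = 1 and x1 = 0 and x6 = 0 and x5 = 0 and x2 = 0 and x4 = 0 and x3=0:
n1 = x7 ⊽ x1 = 1 ⊽ 0 = 0
n2 = n1 ∧ x3 = 0 ∧ 0 = 0
n3 = n2 ⊕ n1 = 0 ⊕ 0 = 0
n4 = x5 ⊽ n3 = 0 ⊽ 0 = 1
n5 = n4 ∧ n1 = 1 ∧ 0 = 0
n6 = x6 ⊼ n5 = 0 ⊼ 0 = 1
n7 = n2 ∧ x7 = 0 ∧ 1 = 0
n8 = n6 ⊼ n7 = 1 ⊼ 0 = 1
n9 = x2 ⊕ x4 = 0 ⊕ 0 = 0
n10 = n9 ⊕ n8 = 0 ⊕ 1 = 1
So n10 = 1.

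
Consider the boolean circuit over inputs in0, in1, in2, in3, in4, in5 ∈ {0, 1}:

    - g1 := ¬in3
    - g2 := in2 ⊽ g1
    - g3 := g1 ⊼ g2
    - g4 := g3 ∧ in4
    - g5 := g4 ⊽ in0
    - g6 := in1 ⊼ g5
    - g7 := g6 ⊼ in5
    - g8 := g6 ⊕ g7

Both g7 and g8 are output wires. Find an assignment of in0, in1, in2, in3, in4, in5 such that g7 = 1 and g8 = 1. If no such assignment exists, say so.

in0=0 in1=1 in2=0 in3=1 in4=0 in5=1

Check with in0=0 in1=1 in2=0 in3=1 in4=0 in5=1:
g1 = ¬in3 = ¬1 = 0
g2 = in2 ⊽ g1 = 0 ⊽ 0 = 1
g3 = g1 ⊼ g2 = 0 ⊼ 1 = 1
g4 = g3 ∧ in4 = 1 ∧ 0 = 0
g5 = g4 ⊽ in0 = 0 ⊽ 0 = 1
g6 = in1 ⊼ g5 = 1 ⊼ 1 = 0
g7 = g6 ⊼ in5 = 0 ⊼ 1 = 1
g8 = g6 ⊕ g7 = 0 ⊕ 1 = 1
So g7 = 1 and g8 = 1.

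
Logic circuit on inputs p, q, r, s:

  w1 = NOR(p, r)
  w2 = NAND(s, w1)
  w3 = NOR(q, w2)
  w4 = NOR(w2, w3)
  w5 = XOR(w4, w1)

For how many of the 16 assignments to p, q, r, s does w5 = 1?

w5 = XOR(w4, w1) must be 1, so w4 and w1 differ.
Satisfying assignments:
  p=0, q=0, r=0, s=0
  p=0, q=0, r=0, s=1
  p=0, q=1, r=0, s=0

3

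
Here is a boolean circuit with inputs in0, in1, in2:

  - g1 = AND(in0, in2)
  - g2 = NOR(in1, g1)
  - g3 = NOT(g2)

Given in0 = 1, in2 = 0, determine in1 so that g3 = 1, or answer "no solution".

g3 = NOT(g2) must be 1, so g2 = 0.
Check with in0 = 1, in2 = 0 and in1=1:
g1 = AND(in0, in2) = AND(1, 0) = 0
g2 = NOR(in1, g1) = NOR(1, 0) = 0
g3 = NOT(g2) = NOT 0 = 1
So g3 = 1.

in1=1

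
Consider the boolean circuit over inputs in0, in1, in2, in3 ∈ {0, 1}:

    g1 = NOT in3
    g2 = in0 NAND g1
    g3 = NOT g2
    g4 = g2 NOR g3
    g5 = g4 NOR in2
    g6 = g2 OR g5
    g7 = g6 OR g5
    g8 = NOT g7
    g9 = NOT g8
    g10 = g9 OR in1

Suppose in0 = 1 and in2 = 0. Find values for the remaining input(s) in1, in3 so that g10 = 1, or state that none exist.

in1=1 in3=1

g10 = g9 OR in1 must be 1, so at least one of g9, in1 is 1.
Check with in0 = 1 and in2 = 0 and in1=1, in3=1:
g1 = NOT in3 = NOT 1 = 0
g2 = in0 NAND g1 = 1 NAND 0 = 1
g3 = NOT g2 = NOT 1 = 0
g4 = g2 NOR g3 = 1 NOR 0 = 0
g5 = g4 NOR in2 = 0 NOR 0 = 1
g6 = g2 OR g5 = 1 OR 1 = 1
g7 = g6 OR g5 = 1 OR 1 = 1
g8 = NOT g7 = NOT 1 = 0
g9 = NOT g8 = NOT 0 = 1
g10 = g9 OR in1 = 1 OR 1 = 1
So g10 = 1.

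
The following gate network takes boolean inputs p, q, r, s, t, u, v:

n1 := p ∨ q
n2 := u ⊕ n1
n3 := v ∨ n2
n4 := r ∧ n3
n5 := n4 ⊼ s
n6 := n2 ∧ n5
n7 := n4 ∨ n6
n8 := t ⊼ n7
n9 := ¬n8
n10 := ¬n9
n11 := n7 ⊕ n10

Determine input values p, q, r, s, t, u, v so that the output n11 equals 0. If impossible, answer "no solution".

n11 = n7 ⊕ n10 must be 0, so n7 and n10 are equal.
Check with p=1, q=0, r=1, s=1, t=0, u=0, v=0:
n1 = p ∨ q = 1 ∨ 0 = 1
n2 = u ⊕ n1 = 0 ⊕ 1 = 1
n3 = v ∨ n2 = 0 ∨ 1 = 1
n4 = r ∧ n3 = 1 ∧ 1 = 1
n5 = n4 ⊼ s = 1 ⊼ 1 = 0
n6 = n2 ∧ n5 = 1 ∧ 0 = 0
n7 = n4 ∨ n6 = 1 ∨ 0 = 1
n8 = t ⊼ n7 = 0 ⊼ 1 = 1
n9 = ¬n8 = ¬1 = 0
n10 = ¬n9 = ¬0 = 1
n11 = n7 ⊕ n10 = 1 ⊕ 1 = 0
So n11 = 0 as required.

p=1, q=0, r=1, s=1, t=0, u=0, v=0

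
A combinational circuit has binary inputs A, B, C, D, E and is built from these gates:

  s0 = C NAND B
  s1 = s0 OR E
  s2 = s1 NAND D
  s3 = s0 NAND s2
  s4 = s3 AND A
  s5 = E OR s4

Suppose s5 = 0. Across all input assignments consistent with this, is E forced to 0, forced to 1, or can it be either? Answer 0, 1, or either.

s5 = E OR s4 must be 0, so both E = 0 and s4 = 0.
s4 = s3 AND A must be 0, so at least one of s3, A is 0.
Every assignment with s5 = 0 has E = 0; there are 11 such assignment(s).

0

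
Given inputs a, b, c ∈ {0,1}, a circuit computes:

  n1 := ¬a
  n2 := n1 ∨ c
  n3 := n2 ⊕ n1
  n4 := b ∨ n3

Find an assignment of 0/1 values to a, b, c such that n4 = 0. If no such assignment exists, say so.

a=1 b=0 c=0

n4 = b ∨ n3 must be 0, so both b = 0 and n3 = 0.
Check with a=1 b=0 c=0:
n1 = ¬a = ¬1 = 0
n2 = n1 ∨ c = 0 ∨ 0 = 0
n3 = n2 ⊕ n1 = 0 ⊕ 0 = 0
n4 = b ∨ n3 = 0 ∨ 0 = 0
So n4 = 0 as required.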